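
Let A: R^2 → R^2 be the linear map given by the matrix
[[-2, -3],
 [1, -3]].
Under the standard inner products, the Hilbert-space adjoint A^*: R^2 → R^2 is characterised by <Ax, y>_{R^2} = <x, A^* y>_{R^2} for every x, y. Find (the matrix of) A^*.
A^* = A^T =
[[-2, 1],
 [-3, -3]]

For real matrices with standard dot products, the defining identity <Ax, y> = <x, A^* y> gives (Ax)^T y = x^T (A^*) y, i.e. x^T A^T y = x^T (A^*) y. Since this holds for all x, y, we must have A^* = A^T. Therefore
A^* =
[[-2, 1],
 [-3, -3]].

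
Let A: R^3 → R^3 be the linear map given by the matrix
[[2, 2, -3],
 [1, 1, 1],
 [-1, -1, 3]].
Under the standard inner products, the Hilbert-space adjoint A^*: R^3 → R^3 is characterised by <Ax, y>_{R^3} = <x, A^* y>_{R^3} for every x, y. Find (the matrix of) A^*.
A^* = A^T =
[[2, 1, -1],
 [2, 1, -1],
 [-3, 1, 3]]

For real matrices with standard dot products, the defining identity <Ax, y> = <x, A^* y> gives (Ax)^T y = x^T (A^*) y, i.e. x^T A^T y = x^T (A^*) y. Since this holds for all x, y, we must have A^* = A^T. Therefore
A^* =
[[2, 1, -1],
 [2, 1, -1],
 [-3, 1, 3]].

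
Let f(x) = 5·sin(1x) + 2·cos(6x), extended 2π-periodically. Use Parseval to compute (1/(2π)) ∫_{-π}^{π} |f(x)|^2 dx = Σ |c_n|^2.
Σ |c_n|^2 = 29/2

Expand |f|^2 and use orthogonality of {sin(nx), cos(mx)} on [-π, π]:
  ∫_{-π}^{π} sin(nx)^2 dx = π, ∫ cos(mx)^2 dx = π, and cross terms integrate to 0.
So ∫_{-π}^{π} f(x)^2 dx = 5^2 · π + 2^2 · π = (25 + 4)π.
Divide by 2π: (25 + 4)/2 = 29/2.
By Parseval, this equals Σ |c_n|^2.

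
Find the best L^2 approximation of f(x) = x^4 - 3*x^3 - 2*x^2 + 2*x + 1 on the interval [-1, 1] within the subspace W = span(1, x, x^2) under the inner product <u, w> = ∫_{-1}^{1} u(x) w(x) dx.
g(x) = -8*x^2/7 + x/5 + 32/35

The best approximation g ∈ W is the orthogonal projection of f onto W. Writing g = a_0 + a_1 x + a_2 x^2, the coefficients solve the normal equations G · a = b where
  G_{ij} = <φ_i, φ_j> and b_i = <f, φ_i>, with φ_0 = 1, φ_1 = x, φ_2 = x^2.
G =
  [2, 0, 2/3]
  [0, 2/3, 0]
  [2/3, 0, 2/5],
b = (16/15, 2/15, 16/105).
Solving gives a_0 = 32/35, a_1 = 1/5, a_2 = -8/7, so
  g(x) = -8*x^2/7 + x/5 + 32/35.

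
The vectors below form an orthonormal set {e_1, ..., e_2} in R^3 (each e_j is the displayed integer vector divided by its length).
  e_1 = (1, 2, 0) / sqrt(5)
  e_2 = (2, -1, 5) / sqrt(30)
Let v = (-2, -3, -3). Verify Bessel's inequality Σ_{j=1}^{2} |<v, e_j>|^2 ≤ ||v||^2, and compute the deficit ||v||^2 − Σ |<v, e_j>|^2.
Σ |<v, e_j>|^2 = 64/3; ||v||^2 = 22; deficit = 2/3

Write each e_j = u_j / sqrt(<u_j, u_j>) where u_j is the displayed integer vector. Then <v, e_j> = <v, u_j> / sqrt(<u_j, u_j>), so |<v, e_j>|^2 = <v, u_j>^2 / <u_j, u_j>.
Coefficients: <v, e_1> = -8/sqrt(5), <v, e_2> = -16/sqrt(30).
Square and sum: Σ |<v, e_j>|^2 = 64/3.
Compute ||v||^2 = v·v = 22.
Deficit = 22 − 64/3 = 2/3 ≥ 0, confirming Bessel's inequality. (The deficit equals ||v − Σ <v,e_j> e_j||^2, the squared distance from v to span{e_j}.)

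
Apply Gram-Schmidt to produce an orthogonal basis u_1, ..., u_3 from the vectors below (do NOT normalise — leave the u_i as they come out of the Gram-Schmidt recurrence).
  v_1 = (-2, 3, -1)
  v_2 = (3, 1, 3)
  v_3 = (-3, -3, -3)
Orthogonal basis:
  u_1 = (-2, 3, -1)
  u_2 = (15/7, 16/7, 18/7)
  u_3 = (-6/23, -9/115, 33/115)

Apply the Gram-Schmidt recurrence
  u_1 = v_1
  u_i = v_i − Σ_{j<i} ((v_i · u_j) / (u_j · u_j)) · u_j.

Step by step this gives:
  u_1 = (-2, 3, -1)
  u_2 = (15/7, 16/7, 18/7)
  u_3 = (-6/23, -9/115, 33/115)

Orthogonality check:
  u_2 · u_1 = 0 (should be 0)
  u_3 · u_1 = 0 (should be 0)
  u_3 · u_2 = 0 (should be 0)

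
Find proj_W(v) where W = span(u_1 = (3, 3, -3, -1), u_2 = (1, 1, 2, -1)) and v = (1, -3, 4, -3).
proj_W(v) = (-5/13, -5/13, 292/65, -51/65)

Set up U = [u_1 | ... | u_2] ∈ R^(4×2). The projector onto W = col(U) is P = U (U^T U)^(-1) U^T.
Compute U^T U =
  [28, 1]
  [1, 7],
and U^T v = (-15, 9).
Solve U^T U · c = U^T v for the coefficients: c = (-38/65, 89/65). The projection is proj_W(v) = U c.
Check: (v - proj_W(v)) · u_1 = 0  (should be 0).
Check: (v - proj_W(v)) · u_2 = 0  (should be 0).
Result: proj_W(v) = (-5/13, -5/13, 292/65, -51/65).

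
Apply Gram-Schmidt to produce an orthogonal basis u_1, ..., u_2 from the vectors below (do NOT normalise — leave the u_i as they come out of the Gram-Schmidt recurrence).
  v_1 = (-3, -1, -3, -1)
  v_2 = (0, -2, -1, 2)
Orthogonal basis:
  u_1 = (-3, -1, -3, -1)
  u_2 = (9/20, -37/20, -11/20, 43/20)

Apply the Gram-Schmidt recurrence
  u_1 = v_1
  u_i = v_i − Σ_{j<i} ((v_i · u_j) / (u_j · u_j)) · u_j.

Step by step this gives:
  u_1 = (-3, -1, -3, -1)
  u_2 = (9/20, -37/20, -11/20, 43/20)

Orthogonality check:
  u_2 · u_1 = 0 (should be 0)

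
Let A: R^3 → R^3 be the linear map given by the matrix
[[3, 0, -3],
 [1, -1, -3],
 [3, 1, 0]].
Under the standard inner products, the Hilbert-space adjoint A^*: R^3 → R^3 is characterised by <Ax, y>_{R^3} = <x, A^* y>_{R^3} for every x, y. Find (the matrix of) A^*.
A^* = A^T =
[[3, 1, 3],
 [0, -1, 1],
 [-3, -3, 0]]

For real matrices with standard dot products, the defining identity <Ax, y> = <x, A^* y> gives (Ax)^T y = x^T (A^*) y, i.e. x^T A^T y = x^T (A^*) y. Since this holds for all x, y, we must have A^* = A^T. Therefore
A^* =
[[3, 1, 3],
 [0, -1, 1],
 [-3, -3, 0]].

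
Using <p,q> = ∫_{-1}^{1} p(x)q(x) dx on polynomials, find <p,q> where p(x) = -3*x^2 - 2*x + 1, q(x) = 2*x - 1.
<p,q> = -8/3

Expand the product: p(x)·q(x) = -6*x^3 - x^2 + 4*x - 1.
∫_{-1}^{1} of each monomial x^k gives [2/(k+1) if k even, 0 if k odd]. Integrating term-by-term (or equivalently evaluating the antiderivative F(x) = -3*x^4/2 - x^3/3 + 2*x^2 - x at the endpoints):
  F(1) − F(−1) = -5/6 − (11/6) = -8/3.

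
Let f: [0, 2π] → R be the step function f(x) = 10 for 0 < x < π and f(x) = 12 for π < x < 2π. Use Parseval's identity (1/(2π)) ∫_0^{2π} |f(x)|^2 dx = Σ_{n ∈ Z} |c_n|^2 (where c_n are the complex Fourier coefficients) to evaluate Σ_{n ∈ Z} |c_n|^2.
Σ |c_n|^2 = 122

Parseval equates the L^2 energy of f (normalised by 1/(2π)) with the ℓ^2 sum of its Fourier coefficients: (1/(2π)) ∫_0^{2π} |f|^2 = Σ |c_n|^2.
Compute the left side: (1/(2π)) [∫_0^π 10^2 dx + ∫_π^{2π} 12^2 dx] = (1/(2π)) · (100π + 144π) = (100 + 144)/2 = 122.
So Σ_{n ∈ Z} |c_n|^2 = 122.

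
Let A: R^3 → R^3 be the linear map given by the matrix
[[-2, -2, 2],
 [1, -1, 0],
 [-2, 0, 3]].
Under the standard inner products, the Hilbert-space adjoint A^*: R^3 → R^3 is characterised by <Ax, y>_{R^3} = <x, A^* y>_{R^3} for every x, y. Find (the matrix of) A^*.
A^* = A^T =
[[-2, 1, -2],
 [-2, -1, 0],
 [2, 0, 3]]

For real matrices with standard dot products, the defining identity <Ax, y> = <x, A^* y> gives (Ax)^T y = x^T (A^*) y, i.e. x^T A^T y = x^T (A^*) y. Since this holds for all x, y, we must have A^* = A^T. Therefore
A^* =
[[-2, 1, -2],
 [-2, -1, 0],
 [2, 0, 3]].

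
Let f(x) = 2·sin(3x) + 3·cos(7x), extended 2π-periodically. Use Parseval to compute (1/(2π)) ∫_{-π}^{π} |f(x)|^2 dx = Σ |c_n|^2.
Σ |c_n|^2 = 13/2

Expand |f|^2 and use orthogonality of {sin(nx), cos(mx)} on [-π, π]:
  ∫_{-π}^{π} sin(nx)^2 dx = π, ∫ cos(mx)^2 dx = π, and cross terms integrate to 0.
So ∫_{-π}^{π} f(x)^2 dx = 2^2 · π + 3^2 · π = (4 + 9)π.
Divide by 2π: (4 + 9)/2 = 13/2.
By Parseval, this equals Σ |c_n|^2.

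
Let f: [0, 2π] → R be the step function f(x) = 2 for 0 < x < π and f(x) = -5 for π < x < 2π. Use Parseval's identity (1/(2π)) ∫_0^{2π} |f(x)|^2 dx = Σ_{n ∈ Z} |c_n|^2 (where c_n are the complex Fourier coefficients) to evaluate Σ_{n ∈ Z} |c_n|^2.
Σ |c_n|^2 = 29/2

Parseval equates the L^2 energy of f (normalised by 1/(2π)) with the ℓ^2 sum of its Fourier coefficients: (1/(2π)) ∫_0^{2π} |f|^2 = Σ |c_n|^2.
Compute the left side: (1/(2π)) [∫_0^π 2^2 dx + ∫_π^{2π} (-5)^2 dx] = (1/(2π)) · (4π + 25π) = (4 + 25)/2 = 29/2.
So Σ_{n ∈ Z} |c_n|^2 = 29/2.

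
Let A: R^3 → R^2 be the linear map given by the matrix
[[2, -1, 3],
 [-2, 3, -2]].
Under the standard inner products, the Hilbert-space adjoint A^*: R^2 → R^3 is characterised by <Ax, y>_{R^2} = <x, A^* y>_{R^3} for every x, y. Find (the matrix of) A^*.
A^* = A^T =
[[2, -2],
 [-1, 3],
 [3, -2]]

For real matrices with standard dot products, the defining identity <Ax, y> = <x, A^* y> gives (Ax)^T y = x^T (A^*) y, i.e. x^T A^T y = x^T (A^*) y. Since this holds for all x, y, we must have A^* = A^T. Therefore
A^* =
[[2, -2],
 [-1, 3],
 [3, -2]].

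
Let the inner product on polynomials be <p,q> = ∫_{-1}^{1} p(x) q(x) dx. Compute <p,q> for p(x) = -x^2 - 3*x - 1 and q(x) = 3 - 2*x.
<p,q> = -4

Expand the product: p(x)·q(x) = 2*x^3 + 3*x^2 - 7*x - 3.
∫_{-1}^{1} of each monomial x^k gives [2/(k+1) if k even, 0 if k odd]. Integrating term-by-term (or equivalently evaluating the antiderivative F(x) = x^4/2 + x^3 - 7*x^2/2 - 3*x at the endpoints):
  F(1) − F(−1) = -5 − (-1) = -4.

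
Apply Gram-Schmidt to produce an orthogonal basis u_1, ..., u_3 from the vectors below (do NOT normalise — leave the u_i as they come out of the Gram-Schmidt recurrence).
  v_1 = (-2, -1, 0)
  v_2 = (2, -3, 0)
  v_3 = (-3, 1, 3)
Orthogonal basis:
  u_1 = (-2, -1, 0)
  u_2 = (8/5, -16/5, 0)
  u_3 = (0, 0, 3)

Apply the Gram-Schmidt recurrence
  u_1 = v_1
  u_i = v_i − Σ_{j<i} ((v_i · u_j) / (u_j · u_j)) · u_j.

Step by step this gives:
  u_1 = (-2, -1, 0)
  u_2 = (8/5, -16/5, 0)
  u_3 = (0, 0, 3)

Orthogonality check:
  u_2 · u_1 = 0 (should be 0)
  u_3 · u_1 = 0 (should be 0)
  u_3 · u_2 = 0 (should be 0)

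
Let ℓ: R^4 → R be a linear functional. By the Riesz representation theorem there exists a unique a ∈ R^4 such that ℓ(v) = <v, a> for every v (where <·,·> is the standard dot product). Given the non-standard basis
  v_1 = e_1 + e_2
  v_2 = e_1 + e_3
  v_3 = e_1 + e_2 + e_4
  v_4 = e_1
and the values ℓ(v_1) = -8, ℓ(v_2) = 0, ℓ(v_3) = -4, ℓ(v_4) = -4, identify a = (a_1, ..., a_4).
a = (-4, -4, 4, 4)

Write a = (a_1, ..., a_4) in the standard basis. For each basis vector v_i, ℓ(v_i) = <v_i, a> is a linear equation in the a_j's. Collect the n equations into a matrix system V a = ℓ, where row i of V is v_i (expressed in the standard basis). Since V is invertible (lower-triangular with 1s on the diagonal, up to permutation), solve by back-substitution:
  V =
[[1, 1, 0, 0],
 [1, 0, 1, 0],
 [1, 1, 0, 1],
 [1, 0, 0, 0]]
  V a = (-8, 0, -4, -4)
Solving gives a = (-4, -4, 4, 4).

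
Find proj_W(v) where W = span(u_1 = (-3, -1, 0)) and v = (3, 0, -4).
proj_W(v) = (27/10, 9/10, 0)

Set up U = [u_1 | ... | u_1] ∈ R^(3×1). The projector onto W = col(U) is P = U (U^T U)^(-1) U^T.
Compute U^T U =
  [10],
and U^T v = (-9).
Solve U^T U · c = U^T v for the coefficients: c = (-9/10). The projection is proj_W(v) = U c.
Check: (v - proj_W(v)) · u_1 = 0  (should be 0).
Result: proj_W(v) = (27/10, 9/10, 0).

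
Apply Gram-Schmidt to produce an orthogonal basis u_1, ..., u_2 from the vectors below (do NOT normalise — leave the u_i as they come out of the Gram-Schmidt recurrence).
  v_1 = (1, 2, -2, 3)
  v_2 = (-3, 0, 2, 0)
Orthogonal basis:
  u_1 = (1, 2, -2, 3)
  u_2 = (-47/18, 7/9, 11/9, 7/6)

Apply the Gram-Schmidt recurrence
  u_1 = v_1
  u_i = v_i − Σ_{j<i} ((v_i · u_j) / (u_j · u_j)) · u_j.

Step by step this gives:
  u_1 = (1, 2, -2, 3)
  u_2 = (-47/18, 7/9, 11/9, 7/6)

Orthogonality check:
  u_2 · u_1 = 0 (should be 0)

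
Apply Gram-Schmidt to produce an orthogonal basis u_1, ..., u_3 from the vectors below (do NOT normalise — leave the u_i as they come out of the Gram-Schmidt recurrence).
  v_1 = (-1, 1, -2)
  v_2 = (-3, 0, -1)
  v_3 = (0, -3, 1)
Orthogonal basis:
  u_1 = (-1, 1, -2)
  u_2 = (-13/6, -5/6, 2/3)
  u_3 = (12/35, -12/7, -36/35)

Apply the Gram-Schmidt recurrence
  u_1 = v_1
  u_i = v_i − Σ_{j<i} ((v_i · u_j) / (u_j · u_j)) · u_j.

Step by step this gives:
  u_1 = (-1, 1, -2)
  u_2 = (-13/6, -5/6, 2/3)
  u_3 = (12/35, -12/7, -36/35)

Orthogonality check:
  u_2 · u_1 = 0 (should be 0)
  u_3 · u_1 = 0 (should be 0)
  u_3 · u_2 = 0 (should be 0)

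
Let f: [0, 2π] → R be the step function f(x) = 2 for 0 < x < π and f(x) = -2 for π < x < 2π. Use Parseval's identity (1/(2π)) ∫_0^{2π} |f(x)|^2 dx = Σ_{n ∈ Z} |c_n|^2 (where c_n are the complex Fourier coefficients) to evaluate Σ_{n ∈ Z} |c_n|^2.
Σ |c_n|^2 = 4

Parseval equates the L^2 energy of f (normalised by 1/(2π)) with the ℓ^2 sum of its Fourier coefficients: (1/(2π)) ∫_0^{2π} |f|^2 = Σ |c_n|^2.
Compute the left side: (1/(2π)) [∫_0^π 2^2 dx + ∫_π^{2π} (-2)^2 dx] = (1/(2π)) · (4π + 4π) = (4 + 4)/2 = 4.
So Σ_{n ∈ Z} |c_n|^2 = 4.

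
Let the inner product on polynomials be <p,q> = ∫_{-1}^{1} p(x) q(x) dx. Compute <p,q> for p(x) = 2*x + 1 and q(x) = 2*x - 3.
<p,q> = -10/3

Expand the product: p(x)·q(x) = 4*x^2 - 4*x - 3.
∫_{-1}^{1} of each monomial x^k gives [2/(k+1) if k even, 0 if k odd]. Integrating term-by-term (or equivalently evaluating the antiderivative F(x) = 4*x^3/3 - 2*x^2 - 3*x at the endpoints):
  F(1) − F(−1) = -11/3 − (-1/3) = -10/3.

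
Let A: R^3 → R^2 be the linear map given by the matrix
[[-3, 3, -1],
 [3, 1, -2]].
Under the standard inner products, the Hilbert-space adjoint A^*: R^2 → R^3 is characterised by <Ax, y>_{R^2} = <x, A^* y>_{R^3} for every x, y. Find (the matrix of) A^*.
A^* = A^T =
[[-3, 3],
 [3, 1],
 [-1, -2]]

For real matrices with standard dot products, the defining identity <Ax, y> = <x, A^* y> gives (Ax)^T y = x^T (A^*) y, i.e. x^T A^T y = x^T (A^*) y. Since this holds for all x, y, we must have A^* = A^T. Therefore
A^* =
[[-3, 3],
 [3, 1],
 [-1, -2]].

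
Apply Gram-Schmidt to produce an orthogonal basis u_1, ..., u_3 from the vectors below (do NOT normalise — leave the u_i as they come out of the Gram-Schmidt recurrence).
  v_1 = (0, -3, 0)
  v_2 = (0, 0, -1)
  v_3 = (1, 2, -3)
Orthogonal basis:
  u_1 = (0, -3, 0)
  u_2 = (0, 0, -1)
  u_3 = (1, 0, 0)

Apply the Gram-Schmidt recurrence
  u_1 = v_1
  u_i = v_i − Σ_{j<i} ((v_i · u_j) / (u_j · u_j)) · u_j.

Step by step this gives:
  u_1 = (0, -3, 0)
  u_2 = (0, 0, -1)
  u_3 = (1, 0, 0)

Orthogonality check:
  u_2 · u_1 = 0 (should be 0)
  u_3 · u_1 = 0 (should be 0)
  u_3 · u_2 = 0 (should be 0)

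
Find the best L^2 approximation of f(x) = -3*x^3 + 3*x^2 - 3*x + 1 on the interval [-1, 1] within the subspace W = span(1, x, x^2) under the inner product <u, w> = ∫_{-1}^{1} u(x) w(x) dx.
g(x) = 3*x^2 - 24*x/5 + 1

The best approximation g ∈ W is the orthogonal projection of f onto W. Writing g = a_0 + a_1 x + a_2 x^2, the coefficients solve the normal equations G · a = b where
  G_{ij} = <φ_i, φ_j> and b_i = <f, φ_i>, with φ_0 = 1, φ_1 = x, φ_2 = x^2.
G =
  [2, 0, 2/3]
  [0, 2/3, 0]
  [2/3, 0, 2/5],
b = (4, -16/5, 28/15).
Solving gives a_0 = 1, a_1 = -24/5, a_2 = 3, so
  g(x) = 3*x^2 - 24*x/5 + 1.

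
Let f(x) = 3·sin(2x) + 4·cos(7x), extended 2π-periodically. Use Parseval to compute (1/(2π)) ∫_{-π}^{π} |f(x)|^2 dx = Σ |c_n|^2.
Σ |c_n|^2 = 25/2

Expand |f|^2 and use orthogonality of {sin(nx), cos(mx)} on [-π, π]:
  ∫_{-π}^{π} sin(nx)^2 dx = π, ∫ cos(mx)^2 dx = π, and cross terms integrate to 0.
So ∫_{-π}^{π} f(x)^2 dx = 3^2 · π + 4^2 · π = (9 + 16)π.
Divide by 2π: (9 + 16)/2 = 25/2.
By Parseval, this equals Σ |c_n|^2.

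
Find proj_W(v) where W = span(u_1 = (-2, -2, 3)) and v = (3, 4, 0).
proj_W(v) = (28/17, 28/17, -42/17)

Set up U = [u_1 | ... | u_1] ∈ R^(3×1). The projector onto W = col(U) is P = U (U^T U)^(-1) U^T.
Compute U^T U =
  [17],
and U^T v = (-14).
Solve U^T U · c = U^T v for the coefficients: c = (-14/17). The projection is proj_W(v) = U c.
Check: (v - proj_W(v)) · u_1 = 0  (should be 0).
Result: proj_W(v) = (28/17, 28/17, -42/17).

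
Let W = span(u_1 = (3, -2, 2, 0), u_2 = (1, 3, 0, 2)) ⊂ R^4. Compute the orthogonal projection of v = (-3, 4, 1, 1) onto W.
proj_W(v) = (-389/229, 780/229, -354/229, 284/229)

Set up U = [u_1 | ... | u_2] ∈ R^(4×2). The projector onto W = col(U) is P = U (U^T U)^(-1) U^T.
Compute U^T U =
  [17, -3]
  [-3, 14],
and U^T v = (-15, 11).
Solve U^T U · c = U^T v for the coefficients: c = (-177/229, 142/229). The projection is proj_W(v) = U c.
Check: (v - proj_W(v)) · u_1 = 0  (should be 0).
Check: (v - proj_W(v)) · u_2 = 0  (should be 0).
Result: proj_W(v) = (-389/229, 780/229, -354/229, 284/229).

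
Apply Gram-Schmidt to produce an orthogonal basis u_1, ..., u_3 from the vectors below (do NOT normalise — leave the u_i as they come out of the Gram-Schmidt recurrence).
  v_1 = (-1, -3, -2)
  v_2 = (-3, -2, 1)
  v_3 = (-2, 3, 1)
Orthogonal basis:
  u_1 = (-1, -3, -2)
  u_2 = (-5/2, -1/2, 2)
  u_3 = (-4/3, 4/3, -4/3)

Apply the Gram-Schmidt recurrence
  u_1 = v_1
  u_i = v_i − Σ_{j<i} ((v_i · u_j) / (u_j · u_j)) · u_j.

Step by step this gives:
  u_1 = (-1, -3, -2)
  u_2 = (-5/2, -1/2, 2)
  u_3 = (-4/3, 4/3, -4/3)

Orthogonality check:
  u_2 · u_1 = 0 (should be 0)
  u_3 · u_1 = 0 (should be 0)
  u_3 · u_2 = 0 (should be 0)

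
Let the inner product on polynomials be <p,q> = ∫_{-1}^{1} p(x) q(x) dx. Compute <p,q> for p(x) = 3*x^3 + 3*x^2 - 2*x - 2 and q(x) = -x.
<p,q> = 2/15

Expand the product: p(x)·q(x) = -3*x^4 - 3*x^3 + 2*x^2 + 2*x.
∫_{-1}^{1} of each monomial x^k gives [2/(k+1) if k even, 0 if k odd]. Integrating term-by-term (or equivalently evaluating the antiderivative F(x) = -3*x^5/5 - 3*x^4/4 + 2*x^3/3 + x^2 at the endpoints):
  F(1) − F(−1) = 19/60 − (11/60) = 2/15.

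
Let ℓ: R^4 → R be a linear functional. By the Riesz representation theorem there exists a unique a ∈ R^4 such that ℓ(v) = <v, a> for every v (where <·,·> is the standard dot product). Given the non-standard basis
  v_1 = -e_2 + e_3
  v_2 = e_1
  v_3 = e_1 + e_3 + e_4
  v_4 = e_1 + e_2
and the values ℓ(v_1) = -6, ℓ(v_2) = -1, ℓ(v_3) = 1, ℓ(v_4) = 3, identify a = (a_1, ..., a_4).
a = (-1, 4, -2, 4)

Write a = (a_1, ..., a_4) in the standard basis. For each basis vector v_i, ℓ(v_i) = <v_i, a> is a linear equation in the a_j's. Collect the n equations into a matrix system V a = ℓ, where row i of V is v_i (expressed in the standard basis). Since V is invertible (lower-triangular with 1s on the diagonal, up to permutation), solve by back-substitution:
  V =
[[0, -1, 1, 0],
 [1, 0, 0, 0],
 [1, 0, 1, 1],
 [1, 1, 0, 0]]
  V a = (-6, -1, 1, 3)
Solving gives a = (-1, 4, -2, 4).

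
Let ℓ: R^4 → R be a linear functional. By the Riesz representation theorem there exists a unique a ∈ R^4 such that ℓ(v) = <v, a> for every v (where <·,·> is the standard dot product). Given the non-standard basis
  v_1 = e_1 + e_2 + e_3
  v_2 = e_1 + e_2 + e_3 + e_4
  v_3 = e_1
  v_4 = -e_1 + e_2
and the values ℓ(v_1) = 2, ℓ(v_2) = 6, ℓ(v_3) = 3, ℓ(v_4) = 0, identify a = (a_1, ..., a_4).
a = (3, 3, -4, 4)

Write a = (a_1, ..., a_4) in the standard basis. For each basis vector v_i, ℓ(v_i) = <v_i, a> is a linear equation in the a_j's. Collect the n equations into a matrix system V a = ℓ, where row i of V is v_i (expressed in the standard basis). Since V is invertible (lower-triangular with 1s on the diagonal, up to permutation), solve by back-substitution:
  V =
[[1, 1, 1, 0],
 [1, 1, 1, 1],
 [1, 0, 0, 0],
 [-1, 1, 0, 0]]
  V a = (2, 6, 3, 0)
Solving gives a = (3, 3, -4, 4).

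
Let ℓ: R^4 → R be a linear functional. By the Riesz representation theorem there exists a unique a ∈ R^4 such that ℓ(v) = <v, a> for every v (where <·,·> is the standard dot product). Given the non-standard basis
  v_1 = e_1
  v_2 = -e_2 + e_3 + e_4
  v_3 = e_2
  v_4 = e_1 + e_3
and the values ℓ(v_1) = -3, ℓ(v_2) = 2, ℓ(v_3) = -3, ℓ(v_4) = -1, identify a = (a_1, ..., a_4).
a = (-3, -3, 2, -3)

Write a = (a_1, ..., a_4) in the standard basis. For each basis vector v_i, ℓ(v_i) = <v_i, a> is a linear equation in the a_j's. Collect the n equations into a matrix system V a = ℓ, where row i of V is v_i (expressed in the standard basis). Since V is invertible (lower-triangular with 1s on the diagonal, up to permutation), solve by back-substitution:
  V =
[[1, 0, 0, 0],
 [0, -1, 1, 1],
 [0, 1, 0, 0],
 [1, 0, 1, 0]]
  V a = (-3, 2, -3, -1)
Solving gives a = (-3, -3, 2, -3).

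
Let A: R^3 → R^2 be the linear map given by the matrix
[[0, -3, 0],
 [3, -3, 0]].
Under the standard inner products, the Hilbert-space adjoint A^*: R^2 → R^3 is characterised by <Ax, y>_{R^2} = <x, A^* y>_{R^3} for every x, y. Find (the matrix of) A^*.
A^* = A^T =
[[0, 3],
 [-3, -3],
 [0, 0]]

For real matrices with standard dot products, the defining identity <Ax, y> = <x, A^* y> gives (Ax)^T y = x^T (A^*) y, i.e. x^T A^T y = x^T (A^*) y. Since this holds for all x, y, we must have A^* = A^T. Therefore
A^* =
[[0, 3],
 [-3, -3],
 [0, 0]].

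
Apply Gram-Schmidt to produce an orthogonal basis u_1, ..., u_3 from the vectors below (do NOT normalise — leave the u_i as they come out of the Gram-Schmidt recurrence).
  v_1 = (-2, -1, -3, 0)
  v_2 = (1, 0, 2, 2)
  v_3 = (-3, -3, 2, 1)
Orthogonal basis:
  u_1 = (-2, -1, -3, 0)
  u_2 = (-1/7, -4/7, 2/7, 2)
  u_3 = (-75/31, -135/62, 145/62, -35/31)

Apply the Gram-Schmidt recurrence
  u_1 = v_1
  u_i = v_i − Σ_{j<i} ((v_i · u_j) / (u_j · u_j)) · u_j.

Step by step this gives:
  u_1 = (-2, -1, -3, 0)
  u_2 = (-1/7, -4/7, 2/7, 2)
  u_3 = (-75/31, -135/62, 145/62, -35/31)

Orthogonality check:
  u_2 · u_1 = 0 (should be 0)
  u_3 · u_1 = 0 (should be 0)
  u_3 · u_2 = 0 (should be 0)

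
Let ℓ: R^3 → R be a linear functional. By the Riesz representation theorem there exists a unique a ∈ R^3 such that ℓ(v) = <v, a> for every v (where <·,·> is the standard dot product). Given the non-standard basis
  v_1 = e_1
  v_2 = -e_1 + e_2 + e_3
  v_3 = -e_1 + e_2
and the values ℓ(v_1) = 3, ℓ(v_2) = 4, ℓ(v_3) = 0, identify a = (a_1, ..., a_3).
a = (3, 3, 4)

Write a = (a_1, ..., a_3) in the standard basis. For each basis vector v_i, ℓ(v_i) = <v_i, a> is a linear equation in the a_j's. Collect the n equations into a matrix system V a = ℓ, where row i of V is v_i (expressed in the standard basis). Since V is invertible (lower-triangular with 1s on the diagonal, up to permutation), solve by back-substitution:
  V =
[[1, 0, 0],
 [-1, 1, 1],
 [-1, 1, 0]]
  V a = (3, 4, 0)
Solving gives a = (3, 3, 4).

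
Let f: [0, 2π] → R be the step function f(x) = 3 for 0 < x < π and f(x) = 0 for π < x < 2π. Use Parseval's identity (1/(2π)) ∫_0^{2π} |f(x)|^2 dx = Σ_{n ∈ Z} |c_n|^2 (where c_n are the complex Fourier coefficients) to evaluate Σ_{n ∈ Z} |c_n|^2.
Σ |c_n|^2 = 9/2

Parseval equates the L^2 energy of f (normalised by 1/(2π)) with the ℓ^2 sum of its Fourier coefficients: (1/(2π)) ∫_0^{2π} |f|^2 = Σ |c_n|^2.
Compute the left side: (1/(2π)) [∫_0^π 3^2 dx + ∫_π^{2π} 0^2 dx] = (1/(2π)) · (9π + 0π) = (9 + 0)/2 = 9/2.
So Σ_{n ∈ Z} |c_n|^2 = 9/2.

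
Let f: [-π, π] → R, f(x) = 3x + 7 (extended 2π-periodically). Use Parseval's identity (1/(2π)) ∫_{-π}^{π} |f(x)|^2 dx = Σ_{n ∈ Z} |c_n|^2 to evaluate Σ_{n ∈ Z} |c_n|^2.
Σ |c_n|^2 = 3π^2 + 49

Expand and integrate term by term over [-π, π]:
  ∫ (3x)^2 dx = 9·(2π^3/3); ∫ 2·3·(7)·x dx = 0 (odd integrand); ∫ 7^2 dx = 49·2π.
So (1/(2π)) ∫_{-π}^{π} (3x + 7)^2 dx = 9π^2/3 + 49 = 3π^2 + 49.
Parseval ⇒ Σ |c_n|^2 = 3π^2 + 49.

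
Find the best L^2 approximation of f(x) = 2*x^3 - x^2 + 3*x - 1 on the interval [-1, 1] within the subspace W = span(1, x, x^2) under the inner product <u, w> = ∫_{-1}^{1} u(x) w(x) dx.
g(x) = -x^2 + 21*x/5 - 1

The best approximation g ∈ W is the orthogonal projection of f onto W. Writing g = a_0 + a_1 x + a_2 x^2, the coefficients solve the normal equations G · a = b where
  G_{ij} = <φ_i, φ_j> and b_i = <f, φ_i>, with φ_0 = 1, φ_1 = x, φ_2 = x^2.
G =
  [2, 0, 2/3]
  [0, 2/3, 0]
  [2/3, 0, 2/5],
b = (-8/3, 14/5, -16/15).
Solving gives a_0 = -1, a_1 = 21/5, a_2 = -1, so
  g(x) = -x^2 + 21*x/5 - 1.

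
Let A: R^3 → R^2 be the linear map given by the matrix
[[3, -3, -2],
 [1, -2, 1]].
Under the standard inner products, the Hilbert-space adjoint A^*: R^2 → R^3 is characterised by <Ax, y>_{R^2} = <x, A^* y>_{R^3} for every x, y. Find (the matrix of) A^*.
A^* = A^T =
[[3, 1],
 [-3, -2],
 [-2, 1]]

For real matrices with standard dot products, the defining identity <Ax, y> = <x, A^* y> gives (Ax)^T y = x^T (A^*) y, i.e. x^T A^T y = x^T (A^*) y. Since this holds for all x, y, we must have A^* = A^T. Therefore
A^* =
[[3, 1],
 [-3, -2],
 [-2, 1]].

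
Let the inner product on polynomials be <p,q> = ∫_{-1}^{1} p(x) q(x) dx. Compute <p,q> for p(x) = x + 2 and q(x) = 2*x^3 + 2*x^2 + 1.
<p,q> = 112/15

Expand the product: p(x)·q(x) = 2*x^4 + 6*x^3 + 4*x^2 + x + 2.
∫_{-1}^{1} of each monomial x^k gives [2/(k+1) if k even, 0 if k odd]. Integrating term-by-term (or equivalently evaluating the antiderivative F(x) = 2*x^5/5 + 3*x^4/2 + 4*x^3/3 + x^2/2 + 2*x at the endpoints):
  F(1) − F(−1) = 86/15 − (-26/15) = 112/15.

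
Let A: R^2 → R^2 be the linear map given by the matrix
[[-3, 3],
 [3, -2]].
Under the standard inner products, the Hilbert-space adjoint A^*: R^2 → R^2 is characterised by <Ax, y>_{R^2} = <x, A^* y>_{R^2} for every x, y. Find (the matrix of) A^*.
A^* = A^T =
[[-3, 3],
 [3, -2]]

For real matrices with standard dot products, the defining identity <Ax, y> = <x, A^* y> gives (Ax)^T y = x^T (A^*) y, i.e. x^T A^T y = x^T (A^*) y. Since this holds for all x, y, we must have A^* = A^T. Therefore
A^* =
[[-3, 3],
 [3, -2]].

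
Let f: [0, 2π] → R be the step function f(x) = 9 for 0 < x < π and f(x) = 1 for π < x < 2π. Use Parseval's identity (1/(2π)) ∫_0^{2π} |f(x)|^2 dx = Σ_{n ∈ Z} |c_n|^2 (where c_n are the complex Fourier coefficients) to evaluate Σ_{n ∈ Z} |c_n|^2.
Σ |c_n|^2 = 41

Parseval equates the L^2 energy of f (normalised by 1/(2π)) with the ℓ^2 sum of its Fourier coefficients: (1/(2π)) ∫_0^{2π} |f|^2 = Σ |c_n|^2.
Compute the left side: (1/(2π)) [∫_0^π 9^2 dx + ∫_π^{2π} 1^2 dx] = (1/(2π)) · (81π + 1π) = (81 + 1)/2 = 41.
So Σ_{n ∈ Z} |c_n|^2 = 41.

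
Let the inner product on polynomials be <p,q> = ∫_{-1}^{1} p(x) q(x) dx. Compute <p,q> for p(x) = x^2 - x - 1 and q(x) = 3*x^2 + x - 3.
<p,q> = 38/15

Expand the product: p(x)·q(x) = 3*x^4 - 2*x^3 - 7*x^2 + 2*x + 3.
∫_{-1}^{1} of each monomial x^k gives [2/(k+1) if k even, 0 if k odd]. Integrating term-by-term (or equivalently evaluating the antiderivative F(x) = 3*x^5/5 - x^4/2 - 7*x^3/3 + x^2 + 3*x at the endpoints):
  F(1) − F(−1) = 53/30 − (-23/30) = 38/15.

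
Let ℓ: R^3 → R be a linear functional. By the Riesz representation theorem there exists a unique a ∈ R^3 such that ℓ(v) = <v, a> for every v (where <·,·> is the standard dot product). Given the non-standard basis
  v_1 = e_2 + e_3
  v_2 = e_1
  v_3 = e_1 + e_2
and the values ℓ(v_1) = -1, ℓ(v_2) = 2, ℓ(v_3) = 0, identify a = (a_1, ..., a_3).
a = (2, -2, 1)

Write a = (a_1, ..., a_3) in the standard basis. For each basis vector v_i, ℓ(v_i) = <v_i, a> is a linear equation in the a_j's. Collect the n equations into a matrix system V a = ℓ, where row i of V is v_i (expressed in the standard basis). Since V is invertible (lower-triangular with 1s on the diagonal, up to permutation), solve by back-substitution:
  V =
[[0, 1, 1],
 [1, 0, 0],
 [1, 1, 0]]
  V a = (-1, 2, 0)
Solving gives a = (2, -2, 1).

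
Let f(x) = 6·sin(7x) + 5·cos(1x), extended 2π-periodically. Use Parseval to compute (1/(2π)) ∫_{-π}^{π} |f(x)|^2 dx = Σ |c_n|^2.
Σ |c_n|^2 = 61/2

Expand |f|^2 and use orthogonality of {sin(nx), cos(mx)} on [-π, π]:
  ∫_{-π}^{π} sin(nx)^2 dx = π, ∫ cos(mx)^2 dx = π, and cross terms integrate to 0.
So ∫_{-π}^{π} f(x)^2 dx = 6^2 · π + 5^2 · π = (36 + 25)π.
Divide by 2π: (36 + 25)/2 = 61/2.
By Parseval, this equals Σ |c_n|^2.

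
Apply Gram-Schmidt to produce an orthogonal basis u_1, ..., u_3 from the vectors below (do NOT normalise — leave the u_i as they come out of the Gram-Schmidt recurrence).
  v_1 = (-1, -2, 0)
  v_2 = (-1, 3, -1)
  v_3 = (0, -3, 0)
Orthogonal basis:
  u_1 = (-1, -2, 0)
  u_2 = (-2, 1, -1)
  u_3 = (1/5, -1/10, -1/2)

Apply the Gram-Schmidt recurrence
  u_1 = v_1
  u_i = v_i − Σ_{j<i} ((v_i · u_j) / (u_j · u_j)) · u_j.

Step by step this gives:
  u_1 = (-1, -2, 0)
  u_2 = (-2, 1, -1)
  u_3 = (1/5, -1/10, -1/2)

Orthogonality check:
  u_2 · u_1 = 0 (should be 0)
  u_3 · u_1 = 0 (should be 0)
  u_3 · u_2 = 0 (should be 0)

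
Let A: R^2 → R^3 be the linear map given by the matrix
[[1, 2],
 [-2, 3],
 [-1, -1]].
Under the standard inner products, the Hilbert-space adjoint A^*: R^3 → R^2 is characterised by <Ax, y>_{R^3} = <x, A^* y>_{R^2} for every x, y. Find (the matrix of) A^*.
A^* = A^T =
[[1, -2, -1],
 [2, 3, -1]]

For real matrices with standard dot products, the defining identity <Ax, y> = <x, A^* y> gives (Ax)^T y = x^T (A^*) y, i.e. x^T A^T y = x^T (A^*) y. Since this holds for all x, y, we must have A^* = A^T. Therefore
A^* =
[[1, -2, -1],
 [2, 3, -1]].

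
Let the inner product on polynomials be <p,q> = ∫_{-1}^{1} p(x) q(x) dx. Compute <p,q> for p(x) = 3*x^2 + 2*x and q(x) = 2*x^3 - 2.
<p,q> = -12/5

Expand the product: p(x)·q(x) = 6*x^5 + 4*x^4 - 6*x^2 - 4*x.
∫_{-1}^{1} of each monomial x^k gives [2/(k+1) if k even, 0 if k odd]. Integrating term-by-term (or equivalently evaluating the antiderivative F(x) = x^6 + 4*x^5/5 - 2*x^3 - 2*x^2 at the endpoints):
  F(1) − F(−1) = -11/5 − (1/5) = -12/5.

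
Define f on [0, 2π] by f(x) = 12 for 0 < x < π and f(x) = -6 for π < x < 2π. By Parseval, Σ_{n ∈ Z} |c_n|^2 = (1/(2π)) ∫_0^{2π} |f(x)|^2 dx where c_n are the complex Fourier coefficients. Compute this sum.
Σ |c_n|^2 = 90

Parseval equates the L^2 energy of f (normalised by 1/(2π)) with the ℓ^2 sum of its Fourier coefficients: (1/(2π)) ∫_0^{2π} |f|^2 = Σ |c_n|^2.
Compute the left side: (1/(2π)) [∫_0^π 12^2 dx + ∫_π^{2π} (-6)^2 dx] = (1/(2π)) · (144π + 36π) = (144 + 36)/2 = 90.
So Σ_{n ∈ Z} |c_n|^2 = 90.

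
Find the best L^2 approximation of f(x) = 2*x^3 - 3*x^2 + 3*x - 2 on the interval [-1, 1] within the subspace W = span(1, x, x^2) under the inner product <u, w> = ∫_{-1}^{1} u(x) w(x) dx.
g(x) = -3*x^2 + 21*x/5 - 2

The best approximation g ∈ W is the orthogonal projection of f onto W. Writing g = a_0 + a_1 x + a_2 x^2, the coefficients solve the normal equations G · a = b where
  G_{ij} = <φ_i, φ_j> and b_i = <f, φ_i>, with φ_0 = 1, φ_1 = x, φ_2 = x^2.
G =
  [2, 0, 2/3]
  [0, 2/3, 0]
  [2/3, 0, 2/5],
b = (-6, 14/5, -38/15).
Solving gives a_0 = -2, a_1 = 21/5, a_2 = -3, so
  g(x) = -3*x^2 + 21*x/5 - 2.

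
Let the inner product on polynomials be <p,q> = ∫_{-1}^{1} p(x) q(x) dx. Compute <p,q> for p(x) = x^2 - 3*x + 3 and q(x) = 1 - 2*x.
<p,q> = 32/3

Expand the product: p(x)·q(x) = -2*x^3 + 7*x^2 - 9*x + 3.
∫_{-1}^{1} of each monomial x^k gives [2/(k+1) if k even, 0 if k odd]. Integrating term-by-term (or equivalently evaluating the antiderivative F(x) = -x^4/2 + 7*x^3/3 - 9*x^2/2 + 3*x at the endpoints):
  F(1) − F(−1) = 1/3 − (-31/3) = 32/3.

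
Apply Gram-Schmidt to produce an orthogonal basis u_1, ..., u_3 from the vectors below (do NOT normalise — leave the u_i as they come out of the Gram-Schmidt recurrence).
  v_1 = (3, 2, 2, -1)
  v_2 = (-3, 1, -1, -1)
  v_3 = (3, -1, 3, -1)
Orthogonal basis:
  u_1 = (3, 2, 2, -1)
  u_2 = (-5/3, 17/9, -1/9, -13/9)
  u_3 = (-9/19, -24/19, 26/19, -23/19)

Apply the Gram-Schmidt recurrence
  u_1 = v_1
  u_i = v_i − Σ_{j<i} ((v_i · u_j) / (u_j · u_j)) · u_j.

Step by step this gives:
  u_1 = (3, 2, 2, -1)
  u_2 = (-5/3, 17/9, -1/9, -13/9)
  u_3 = (-9/19, -24/19, 26/19, -23/19)

Orthogonality check:
  u_2 · u_1 = 0 (should be 0)
  u_3 · u_1 = 0 (should be 0)
  u_3 · u_2 = 0 (should be 0)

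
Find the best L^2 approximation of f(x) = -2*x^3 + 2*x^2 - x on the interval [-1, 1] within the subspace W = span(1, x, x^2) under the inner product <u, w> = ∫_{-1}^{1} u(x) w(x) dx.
g(x) = 2*x^2 - 11*x/5

The best approximation g ∈ W is the orthogonal projection of f onto W. Writing g = a_0 + a_1 x + a_2 x^2, the coefficients solve the normal equations G · a = b where
  G_{ij} = <φ_i, φ_j> and b_i = <f, φ_i>, with φ_0 = 1, φ_1 = x, φ_2 = x^2.
G =
  [2, 0, 2/3]
  [0, 2/3, 0]
  [2/3, 0, 2/5],
b = (4/3, -22/15, 4/5).
Solving gives a_0 = 0, a_1 = -11/5, a_2 = 2, so
  g(x) = 2*x^2 - 11*x/5.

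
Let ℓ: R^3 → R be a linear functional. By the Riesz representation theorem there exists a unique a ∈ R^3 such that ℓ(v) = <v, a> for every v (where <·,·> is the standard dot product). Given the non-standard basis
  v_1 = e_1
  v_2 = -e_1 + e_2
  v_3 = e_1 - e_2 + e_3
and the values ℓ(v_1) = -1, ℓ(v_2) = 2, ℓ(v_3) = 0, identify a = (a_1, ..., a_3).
a = (-1, 1, 2)

Write a = (a_1, ..., a_3) in the standard basis. For each basis vector v_i, ℓ(v_i) = <v_i, a> is a linear equation in the a_j's. Collect the n equations into a matrix system V a = ℓ, where row i of V is v_i (expressed in the standard basis). Since V is invertible (lower-triangular with 1s on the diagonal, up to permutation), solve by back-substitution:
  V =
[[1, 0, 0],
 [-1, 1, 0],
 [1, -1, 1]]
  V a = (-1, 2, 0)
Solving gives a = (-1, 1, 2).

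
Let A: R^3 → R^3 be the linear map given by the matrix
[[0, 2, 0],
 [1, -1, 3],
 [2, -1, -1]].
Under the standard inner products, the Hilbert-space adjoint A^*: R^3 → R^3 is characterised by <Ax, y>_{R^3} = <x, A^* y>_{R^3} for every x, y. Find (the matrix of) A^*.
A^* = A^T =
[[0, 1, 2],
 [2, -1, -1],
 [0, 3, -1]]

For real matrices with standard dot products, the defining identity <Ax, y> = <x, A^* y> gives (Ax)^T y = x^T (A^*) y, i.e. x^T A^T y = x^T (A^*) y. Since this holds for all x, y, we must have A^* = A^T. Therefore
A^* =
[[0, 1, 2],
 [2, -1, -1],
 [0, 3, -1]].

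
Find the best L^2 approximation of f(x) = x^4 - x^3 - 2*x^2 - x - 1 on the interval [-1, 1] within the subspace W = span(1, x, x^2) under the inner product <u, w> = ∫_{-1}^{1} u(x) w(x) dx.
g(x) = -8*x^2/7 - 8*x/5 - 38/35

The best approximation g ∈ W is the orthogonal projection of f onto W. Writing g = a_0 + a_1 x + a_2 x^2, the coefficients solve the normal equations G · a = b where
  G_{ij} = <φ_i, φ_j> and b_i = <f, φ_i>, with φ_0 = 1, φ_1 = x, φ_2 = x^2.
G =
  [2, 0, 2/3]
  [0, 2/3, 0]
  [2/3, 0, 2/5],
b = (-44/15, -16/15, -124/105).
Solving gives a_0 = -38/35, a_1 = -8/5, a_2 = -8/7, so
  g(x) = -8*x^2/7 - 8*x/5 - 38/35.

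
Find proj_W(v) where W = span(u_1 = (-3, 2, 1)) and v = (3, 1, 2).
proj_W(v) = (15/14, -5/7, -5/14)

Set up U = [u_1 | ... | u_1] ∈ R^(3×1). The projector onto W = col(U) is P = U (U^T U)^(-1) U^T.
Compute U^T U =
  [14],
and U^T v = (-5).
Solve U^T U · c = U^T v for the coefficients: c = (-5/14). The projection is proj_W(v) = U c.
Check: (v - proj_W(v)) · u_1 = 0  (should be 0).
Result: proj_W(v) = (15/14, -5/7, -5/14).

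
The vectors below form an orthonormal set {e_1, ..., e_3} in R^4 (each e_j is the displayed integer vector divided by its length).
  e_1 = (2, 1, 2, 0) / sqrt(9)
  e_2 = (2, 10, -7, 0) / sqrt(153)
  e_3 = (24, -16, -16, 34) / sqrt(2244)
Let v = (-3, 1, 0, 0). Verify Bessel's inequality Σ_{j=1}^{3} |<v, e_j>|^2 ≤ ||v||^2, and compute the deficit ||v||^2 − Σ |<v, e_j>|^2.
Σ |<v, e_j>|^2 = 19/3; ||v||^2 = 10; deficit = 11/3

Write each e_j = u_j / sqrt(<u_j, u_j>) where u_j is the displayed integer vector. Then <v, e_j> = <v, u_j> / sqrt(<u_j, u_j>), so |<v, e_j>|^2 = <v, u_j>^2 / <u_j, u_j>.
Coefficients: <v, e_1> = -5/sqrt(9), <v, e_2> = 4/sqrt(153), <v, e_3> = -88/sqrt(2244).
Square and sum: Σ |<v, e_j>|^2 = 19/3.
Compute ||v||^2 = v·v = 10.
Deficit = 10 − 19/3 = 11/3 ≥ 0, confirming Bessel's inequality. (The deficit equals ||v − Σ <v,e_j> e_j||^2, the squared distance from v to span{e_j}.)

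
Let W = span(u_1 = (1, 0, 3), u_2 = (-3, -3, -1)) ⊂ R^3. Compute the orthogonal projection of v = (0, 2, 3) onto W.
proj_W(v) = (225/154, 54/77, 387/154)

Set up U = [u_1 | ... | u_2] ∈ R^(3×2). The projector onto W = col(U) is P = U (U^T U)^(-1) U^T.
Compute U^T U =
  [10, -6]
  [-6, 19],
and U^T v = (9, -9).
Solve U^T U · c = U^T v for the coefficients: c = (117/154, -18/77). The projection is proj_W(v) = U c.
Check: (v - proj_W(v)) · u_1 = 0  (should be 0).
Check: (v - proj_W(v)) · u_2 = 0  (should be 0).
Result: proj_W(v) = (225/154, 54/77, 387/154).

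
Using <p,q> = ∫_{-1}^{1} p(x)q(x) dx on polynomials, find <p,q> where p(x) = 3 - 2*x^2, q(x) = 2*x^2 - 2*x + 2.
<p,q> = 176/15

Expand the product: p(x)·q(x) = -4*x^4 + 4*x^3 + 2*x^2 - 6*x + 6.
∫_{-1}^{1} of each monomial x^k gives [2/(k+1) if k even, 0 if k odd]. Integrating term-by-term (or equivalently evaluating the antiderivative F(x) = -4*x^5/5 + x^4 + 2*x^3/3 - 3*x^2 + 6*x at the endpoints):
  F(1) − F(−1) = 58/15 − (-118/15) = 176/15.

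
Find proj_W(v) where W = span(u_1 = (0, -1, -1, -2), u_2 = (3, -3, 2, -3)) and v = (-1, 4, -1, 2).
proj_W(v) = (-267/137, 323/137, -122/137, 379/137)

Set up U = [u_1 | ... | u_2] ∈ R^(4×2). The projector onto W = col(U) is P = U (U^T U)^(-1) U^T.
Compute U^T U =
  [6, 7]
  [7, 31],
and U^T v = (-7, -23).
Solve U^T U · c = U^T v for the coefficients: c = (-56/137, -89/137). The projection is proj_W(v) = U c.
Check: (v - proj_W(v)) · u_1 = 0  (should be 0).
Check: (v - proj_W(v)) · u_2 = 0  (should be 0).
Result: proj_W(v) = (-267/137, 323/137, -122/137, 379/137).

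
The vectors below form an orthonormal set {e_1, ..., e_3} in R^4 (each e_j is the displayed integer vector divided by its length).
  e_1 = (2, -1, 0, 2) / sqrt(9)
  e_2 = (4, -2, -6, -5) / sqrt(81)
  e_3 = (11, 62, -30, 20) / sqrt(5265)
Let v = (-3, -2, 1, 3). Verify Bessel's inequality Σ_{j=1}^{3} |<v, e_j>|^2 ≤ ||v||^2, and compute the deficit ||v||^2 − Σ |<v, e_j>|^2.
Σ |<v, e_j>|^2 = 8126/585; ||v||^2 = 23; deficit = 5329/585

Write each e_j = u_j / sqrt(<u_j, u_j>) where u_j is the displayed integer vector. Then <v, e_j> = <v, u_j> / sqrt(<u_j, u_j>), so |<v, e_j>|^2 = <v, u_j>^2 / <u_j, u_j>.
Coefficients: <v, e_1> = 2/sqrt(9), <v, e_2> = -29/sqrt(81), <v, e_3> = -127/sqrt(5265).
Square and sum: Σ |<v, e_j>|^2 = 8126/585.
Compute ||v||^2 = v·v = 23.
Deficit = 23 − 8126/585 = 5329/585 ≥ 0, confirming Bessel's inequality. (The deficit equals ||v − Σ <v,e_j> e_j||^2, the squared distance from v to span{e_j}.)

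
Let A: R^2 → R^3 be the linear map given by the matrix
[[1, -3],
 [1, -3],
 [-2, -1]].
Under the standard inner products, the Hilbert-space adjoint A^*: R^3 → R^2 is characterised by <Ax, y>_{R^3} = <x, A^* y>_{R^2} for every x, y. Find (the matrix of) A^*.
A^* = A^T =
[[1, 1, -2],
 [-3, -3, -1]]

For real matrices with standard dot products, the defining identity <Ax, y> = <x, A^* y> gives (Ax)^T y = x^T (A^*) y, i.e. x^T A^T y = x^T (A^*) y. Since this holds for all x, y, we must have A^* = A^T. Therefore
A^* =
[[1, 1, -2],
 [-3, -3, -1]].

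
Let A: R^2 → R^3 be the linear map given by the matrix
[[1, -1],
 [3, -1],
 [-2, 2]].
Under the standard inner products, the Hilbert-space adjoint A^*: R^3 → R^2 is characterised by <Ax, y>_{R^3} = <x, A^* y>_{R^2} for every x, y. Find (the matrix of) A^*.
A^* = A^T =
[[1, 3, -2],
 [-1, -1, 2]]

For real matrices with standard dot products, the defining identity <Ax, y> = <x, A^* y> gives (Ax)^T y = x^T (A^*) y, i.e. x^T A^T y = x^T (A^*) y. Since this holds for all x, y, we must have A^* = A^T. Therefore
A^* =
[[1, 3, -2],
 [-1, -1, 2]].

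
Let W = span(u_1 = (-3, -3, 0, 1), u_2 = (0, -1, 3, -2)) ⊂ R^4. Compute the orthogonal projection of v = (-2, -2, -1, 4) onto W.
proj_W(v) = (-699/265, -512/265, -561/265, 607/265)

Set up U = [u_1 | ... | u_2] ∈ R^(4×2). The projector onto W = col(U) is P = U (U^T U)^(-1) U^T.
Compute U^T U =
  [19, 1]
  [1, 14],
and U^T v = (16, -9).
Solve U^T U · c = U^T v for the coefficients: c = (233/265, -187/265). The projection is proj_W(v) = U c.
Check: (v - proj_W(v)) · u_1 = 0  (should be 0).
Check: (v - proj_W(v)) · u_2 = 0  (should be 0).
Result: proj_W(v) = (-699/265, -512/265, -561/265, 607/265).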